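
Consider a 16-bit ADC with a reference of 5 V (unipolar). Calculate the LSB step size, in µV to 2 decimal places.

76.29 µV

Full-scale span = 5 V.
LSB = 5 / 2^16 = 5 / 65536 = 7.62939e-05 V = 76.29 µV.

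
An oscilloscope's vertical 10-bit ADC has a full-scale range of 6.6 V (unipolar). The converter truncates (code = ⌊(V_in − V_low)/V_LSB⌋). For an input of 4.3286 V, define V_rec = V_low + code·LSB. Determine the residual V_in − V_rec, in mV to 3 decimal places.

3.795 mV

Step size: 6.6 V ÷ 2^10 = 6.445 mV.
Scaled input = 671.5888 LSBs, so code = 671.
V_rec = 0 + 671·0.00644531 = 4.3248047 V.
Difference: 0.00379531 V → 3.795 mV.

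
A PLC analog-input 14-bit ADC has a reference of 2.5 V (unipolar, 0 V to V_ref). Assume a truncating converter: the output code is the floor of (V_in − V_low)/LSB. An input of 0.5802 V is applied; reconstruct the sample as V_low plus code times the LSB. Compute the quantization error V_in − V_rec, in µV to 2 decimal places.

60.84 µV

One LSB is 2.5 V / 16384 = 152.59 µV.
(V_in − V_low)/LSB = (0.5802 − 0)/0.000152588 = 3802.3987 → code 3802 (floor).
V_rec = 0 + 3802·0.000152588 = 0.58013916 V.
Error = 0.5802 − 0.58013916 = 6.08398e-05 V = 60.84 µV.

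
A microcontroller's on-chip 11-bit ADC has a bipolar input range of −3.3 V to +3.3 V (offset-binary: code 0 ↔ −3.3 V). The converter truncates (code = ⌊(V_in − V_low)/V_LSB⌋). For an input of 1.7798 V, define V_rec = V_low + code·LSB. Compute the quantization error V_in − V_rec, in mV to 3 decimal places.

One LSB is 6.6 V / 2048 = 3.223 mV.
Scaled input = 1576.2773 LSBs, so code = 1576.
V_rec = (−3.3) + 1576·0.00322266 = 1.7789062 V.
Error = 1.7798 − 1.7789062 = 0.00089375 V = 0.894 mV.

0.894 mV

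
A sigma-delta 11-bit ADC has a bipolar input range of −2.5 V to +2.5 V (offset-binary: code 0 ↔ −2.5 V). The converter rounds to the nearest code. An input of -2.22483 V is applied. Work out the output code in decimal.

With 2048 levels over 5 V, one step is 2.441 mV.
Input sits at 112.710 steps above V_low.
So the output code is 113.

code 113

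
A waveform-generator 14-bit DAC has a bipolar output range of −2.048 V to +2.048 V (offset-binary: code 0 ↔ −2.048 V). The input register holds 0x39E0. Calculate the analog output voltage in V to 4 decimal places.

LSB = 4.096 V / 2^14 = 250.00 µV.
Code 0x39E0 = 14816 decimal.
V_out = (−2.048) + 14816 × 0.00025 V = 1.656 V.

1.6560 V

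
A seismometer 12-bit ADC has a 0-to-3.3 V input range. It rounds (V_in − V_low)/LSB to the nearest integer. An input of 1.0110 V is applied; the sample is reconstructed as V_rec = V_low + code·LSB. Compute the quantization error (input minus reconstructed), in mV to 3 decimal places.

-0.108 mV

LSB = 3.3/2^12 = 0.806 mV.
(V_in − V_low)/LSB = (1.0110 − 0)/0.000805664 = 1254.8655 → code 1255 (round).
Reconstructed: 1.0111084 V.
Error = 1.0110 − 1.0111084 = -0.000108398 V = -0.108 mV.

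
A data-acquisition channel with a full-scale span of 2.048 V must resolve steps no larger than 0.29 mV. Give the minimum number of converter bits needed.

Number of steps required ≥ 2.048 V / 0.29 mV = 7062.07.
Need 2^N ≥ 7062.07; 2^12 = 4096, 2^13 = 8192.
Minimum N = 13.

13 bits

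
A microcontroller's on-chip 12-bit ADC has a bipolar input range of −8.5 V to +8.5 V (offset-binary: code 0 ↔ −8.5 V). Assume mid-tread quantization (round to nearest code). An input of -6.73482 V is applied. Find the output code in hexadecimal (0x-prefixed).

LSB = 17 V / 4096 = 4.150 mV.
(-6.73482 − (−8.5)) / 0.00415039 = 425.305 LSBs.
So the output code is 425.
In hexadecimal (0x-prefixed): 0x1A9.

code 0x1A9 (decimal 425)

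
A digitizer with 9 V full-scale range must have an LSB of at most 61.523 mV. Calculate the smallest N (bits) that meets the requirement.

8 bits

Number of steps required ≥ 9 V / 61.523 mV = 146.29.
Need 2^N ≥ 146.29; 2^7 = 128, 2^8 = 256.
Minimum N = 8.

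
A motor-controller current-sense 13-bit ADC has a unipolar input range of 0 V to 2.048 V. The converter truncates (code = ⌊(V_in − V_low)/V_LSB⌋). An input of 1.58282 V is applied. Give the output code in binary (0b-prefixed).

With 8192 levels over 2.048 V, one step is 250.00 µV.
(1.58282 − 0) / 0.00025 = 6331.280 LSBs.
Floor → code 6331.
In binary (0b-prefixed): 0b1100010111011.

code 0b1100010111011 (decimal 6331)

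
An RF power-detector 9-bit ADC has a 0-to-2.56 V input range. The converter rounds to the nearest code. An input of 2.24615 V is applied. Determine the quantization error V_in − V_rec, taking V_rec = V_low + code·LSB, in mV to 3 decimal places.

Step size: 2.56 V ÷ 2^9 = 5.000 mV.
(2.24615 − 0)/0.005 = 449.2300; round gives code 449.
V_rec = 0 + 449·0.005 = 2.245 V.
Error = 2.24615 − 2.245 = 0.00115 V = 1.150 mV.

1.150 mV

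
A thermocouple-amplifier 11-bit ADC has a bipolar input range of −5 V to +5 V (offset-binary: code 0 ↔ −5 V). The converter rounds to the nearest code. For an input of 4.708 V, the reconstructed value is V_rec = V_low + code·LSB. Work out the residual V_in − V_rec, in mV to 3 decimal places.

0.969 mV

LSB = 10/2^11 = 4.883 mV.
(V_in − V_low)/LSB = (4.708 − (−5))/0.00488281 = 1988.1984 → code 1988 (round).
Reconstructed: 4.7070312 V.
Error = 4.708 − 4.7070312 = 0.00096875 V = 0.969 mV.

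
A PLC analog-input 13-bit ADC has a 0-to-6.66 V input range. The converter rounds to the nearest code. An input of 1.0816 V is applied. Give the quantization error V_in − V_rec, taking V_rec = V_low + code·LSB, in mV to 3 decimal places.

LSB = 6.66/2^13 = 0.813 mV.
(1.0816 − 0)/0.000812988 = 1330.4005; round gives code 1330.
Reconstructed: 1.0812744 V.
Error = 1.0816 − 1.0812744 = 0.000325586 V = 0.326 mV.

0.326 mV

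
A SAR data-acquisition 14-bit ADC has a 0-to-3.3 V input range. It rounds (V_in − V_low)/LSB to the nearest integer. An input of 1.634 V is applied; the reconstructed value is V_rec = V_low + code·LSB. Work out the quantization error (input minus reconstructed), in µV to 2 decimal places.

LSB = 3.3/2^14 = 201.42 µV.
(1.634 − 0)/0.000201416 = 8112.5624; round gives code 8113.
Code 8113 maps back to 0 + 8113×0.000201416 V = 1.6340881 V.
V_in − V_rec = -8.81348e-05 V = -88.13 µV.

-88.13 µV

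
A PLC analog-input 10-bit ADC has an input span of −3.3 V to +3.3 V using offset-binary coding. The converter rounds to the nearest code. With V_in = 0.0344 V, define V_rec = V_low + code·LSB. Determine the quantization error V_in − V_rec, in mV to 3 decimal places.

LSB = 6.6/2^10 = 6.445 mV.
(V_in − V_low)/LSB = (0.0344 − (−3.3))/0.00644531 = 517.3372 → code 517 (round).
Code 517 maps back to (−3.3) + 517×0.00644531 V = 0.032226562 V.
V_in − V_rec = 0.00217344 V = 2.173 mV.

2.173 mV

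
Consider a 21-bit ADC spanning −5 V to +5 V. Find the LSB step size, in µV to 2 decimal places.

Full-scale span = 10 V.
LSB = 10 / 2^21 = 10 / 2097152 = 4.76837e-06 V = 4.77 µV.

4.77 µV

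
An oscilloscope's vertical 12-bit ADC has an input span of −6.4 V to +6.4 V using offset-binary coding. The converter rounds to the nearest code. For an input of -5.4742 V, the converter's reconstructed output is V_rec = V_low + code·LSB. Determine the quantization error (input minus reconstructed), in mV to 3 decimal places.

0.800 mV

Step size: 12.8 V ÷ 2^12 = 3.125 mV.
(-5.4742 − (−6.4))/0.003125 = 296.2560; round gives code 296.
Code 296 maps back to (−6.4) + 296×0.003125 V = -5.475 V.
V_in − V_rec = 0.0008 V = 0.800 mV.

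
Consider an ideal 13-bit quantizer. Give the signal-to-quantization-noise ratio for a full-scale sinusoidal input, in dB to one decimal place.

80.0 dB

SNR ≈ 6.02·N + 1.76 dB = 6.02·13 + 1.76 = 80.02 dB.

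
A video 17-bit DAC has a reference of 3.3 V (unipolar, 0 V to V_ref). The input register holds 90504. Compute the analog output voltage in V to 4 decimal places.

2.2786 V

LSB = 3.3 V / 2^17 = 25.18 µV.
V_out = 0 + 90504 × 2.5177e-05 V = 2.27862 V.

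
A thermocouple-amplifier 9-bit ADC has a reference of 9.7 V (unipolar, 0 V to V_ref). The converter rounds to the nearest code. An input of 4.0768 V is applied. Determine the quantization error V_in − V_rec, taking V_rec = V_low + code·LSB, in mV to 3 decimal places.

One LSB is 9.7 V / 512 = 18.945 mV.
(V_in − V_low)/LSB = (4.0768 − 0)/0.0189453 = 215.1878 → code 215 (round).
Code 215 maps back to 0 + 215×0.0189453 V = 4.0732422 V.
V_in − V_rec = 0.00355781 V = 3.558 mV.

3.558 mV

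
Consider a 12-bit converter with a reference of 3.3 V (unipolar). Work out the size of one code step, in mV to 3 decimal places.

0.806 mV

Full-scale span = 3.3 V.
LSB = 3.3 / 2^12 = 3.3 / 4096 = 0.000805664 V = 0.806 mV.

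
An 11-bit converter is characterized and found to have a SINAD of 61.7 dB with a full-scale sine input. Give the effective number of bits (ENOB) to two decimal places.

9.96 bits

ENOB = (SINAD − 1.76) / 6.02 = (61.7 − 1.76)/6.02 = 9.957.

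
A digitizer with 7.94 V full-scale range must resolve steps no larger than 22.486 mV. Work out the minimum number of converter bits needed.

Number of steps required ≥ 7.94 V / 22.486 mV = 353.11.
Need 2^N ≥ 353.11; 2^8 = 256, 2^9 = 512.
Minimum N = 9.

9 bits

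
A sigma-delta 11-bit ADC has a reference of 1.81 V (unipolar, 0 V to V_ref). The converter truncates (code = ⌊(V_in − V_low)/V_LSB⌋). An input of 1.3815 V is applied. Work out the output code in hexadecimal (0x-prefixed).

Full-scale span = 1.81 V; LSB = 1.81/2^11 = 0.884 mV.
(1.3815 − 0) / 0.000883789 = 1563.156 LSBs.
So the output code is 1563.
In hexadecimal (0x-prefixed): 0x61B.

code 0x61B (decimal 1563)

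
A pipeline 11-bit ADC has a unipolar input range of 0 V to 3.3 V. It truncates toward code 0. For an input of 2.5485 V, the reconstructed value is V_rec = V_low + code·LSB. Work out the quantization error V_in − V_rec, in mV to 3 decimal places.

0.990 mV

One LSB is 3.3 V / 2048 = 1.611 mV.
(V_in − V_low)/LSB = (2.5485 − 0)/0.00161133 = 1581.6145 → code 1581 (floor).
Reconstructed: 2.5475098 V.
Error = 2.5485 − 2.5475098 = 0.000990234 V = 0.990 mV.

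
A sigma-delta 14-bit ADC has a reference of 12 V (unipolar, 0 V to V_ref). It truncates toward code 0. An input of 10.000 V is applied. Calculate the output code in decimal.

code 13653

With 16384 levels over 12 V, one step is 0.732 mV.
(V_in − V_low)/LSB = (10.000 − 0) / 0.000732422 = 13653.333.
So the output code is 13653.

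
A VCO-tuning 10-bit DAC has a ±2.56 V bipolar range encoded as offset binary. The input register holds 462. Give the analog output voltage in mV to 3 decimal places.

-250.000 mV

LSB = 5.12 V / 2^10 = 5.000 mV.
V_out = (−2.56) + 462 × 0.005 V = -0.25 V.
= -250.000 mV.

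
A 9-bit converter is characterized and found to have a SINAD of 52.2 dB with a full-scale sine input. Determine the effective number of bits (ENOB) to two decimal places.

8.38 bits

ENOB = (SINAD − 1.76) / 6.02 = (52.2 − 1.76)/6.02 = 8.379.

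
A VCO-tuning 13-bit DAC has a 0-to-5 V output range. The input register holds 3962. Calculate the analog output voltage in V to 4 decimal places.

LSB = 5 V / 2^13 = 0.610 mV.
V_out = 0 + 3962 × 0.000610352 V = 2.41821 V.

2.4182 V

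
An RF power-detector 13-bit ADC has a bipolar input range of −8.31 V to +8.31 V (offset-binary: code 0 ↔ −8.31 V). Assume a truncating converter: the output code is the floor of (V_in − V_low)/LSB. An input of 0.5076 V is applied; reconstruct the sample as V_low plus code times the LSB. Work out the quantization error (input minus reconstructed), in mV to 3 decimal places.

0.398 mV

LSB = 16.62/2^13 = 2.029 mV.
(0.5076 − (−8.31))/0.00202881 = 4346.1961; ⌊·⌋ gives code 4346.
Code 4346 maps back to (−8.31) + 4346×0.00202881 V = 0.50720215 V.
Difference: 0.000397852 V → 0.398 mV.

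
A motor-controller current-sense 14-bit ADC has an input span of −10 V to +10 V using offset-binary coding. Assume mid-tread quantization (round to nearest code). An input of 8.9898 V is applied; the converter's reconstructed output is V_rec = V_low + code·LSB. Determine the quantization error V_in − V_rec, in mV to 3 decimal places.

0.542 mV

LSB = 20/2^14 = 1.221 mV.
(8.9898 − (−10))/0.0012207 = 15556.4442; round gives code 15556.
Code 15556 maps back to (−10) + 15556×0.0012207 V = 8.9892578 V.
Difference: 0.000542188 V → 0.542 mV.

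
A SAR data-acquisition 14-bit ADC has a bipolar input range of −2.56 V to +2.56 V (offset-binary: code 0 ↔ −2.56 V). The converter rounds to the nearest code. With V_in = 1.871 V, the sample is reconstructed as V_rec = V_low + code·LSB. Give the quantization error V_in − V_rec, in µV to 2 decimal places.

62.50 µV

LSB = 5.12/2^14 = 312.50 µV.
(1.871 − (−2.56))/0.0003125 = 14179.2000; round gives code 14179.
V_rec = (−2.56) + 14179·0.0003125 = 1.8709375 V.
Difference: 6.25e-05 V → 62.50 µV.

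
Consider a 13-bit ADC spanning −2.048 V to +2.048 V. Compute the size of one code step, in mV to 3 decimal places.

Full-scale span = 4.096 V.
LSB = 4.096 / 2^13 = 4.096 / 8192 = 0.0005 V = 0.500 mV.

0.500 mV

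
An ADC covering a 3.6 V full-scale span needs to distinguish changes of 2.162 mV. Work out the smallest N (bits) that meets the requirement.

11 bits

Number of steps required ≥ 3.6 V / 2.162 mV = 1665.12.
Need 2^N ≥ 1665.12; 2^10 = 1024, 2^11 = 2048.
Minimum N = 11.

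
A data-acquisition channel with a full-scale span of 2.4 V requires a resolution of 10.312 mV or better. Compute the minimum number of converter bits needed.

Number of steps required ≥ 2.4 V / 10.312 mV = 232.74.
Need 2^N ≥ 232.74; 2^7 = 128, 2^8 = 256.
Minimum N = 8.

8 bits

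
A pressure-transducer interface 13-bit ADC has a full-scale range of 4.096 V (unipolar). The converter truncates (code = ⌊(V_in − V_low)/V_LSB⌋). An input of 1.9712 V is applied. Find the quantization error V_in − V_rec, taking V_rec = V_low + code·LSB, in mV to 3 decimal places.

One LSB is 4.096 V / 8192 = 0.500 mV.
(1.9712 − 0)/0.0005 = 3942.4000; ⌊·⌋ gives code 3942.
Code 3942 maps back to 0 + 3942×0.0005 V = 1.971 V.
Error = 1.9712 − 1.971 = 0.0002 V = 0.200 mV.

0.200 mV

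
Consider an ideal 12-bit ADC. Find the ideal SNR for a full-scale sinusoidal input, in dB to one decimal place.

SNR ≈ 6.02·N + 1.76 dB = 6.02·12 + 1.76 = 74.00 dB.

74.0 dB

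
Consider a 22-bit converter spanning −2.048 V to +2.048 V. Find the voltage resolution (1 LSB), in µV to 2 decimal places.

Full-scale span = 4.096 V.
LSB = 4.096 / 2^22 = 4.096 / 4194304 = 9.76563e-07 V = 0.98 µV.

0.98 µV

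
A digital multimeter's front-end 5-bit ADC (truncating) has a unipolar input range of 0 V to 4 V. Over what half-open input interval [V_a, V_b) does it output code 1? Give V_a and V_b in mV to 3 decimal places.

LSB = 4/2^5 = 125.000 mV.
V_a = V_low + 1·LSB = 0.125 V; V_b = V_low + 2·LSB = 0.25 V.

[125.000 mV, 250.000 mV)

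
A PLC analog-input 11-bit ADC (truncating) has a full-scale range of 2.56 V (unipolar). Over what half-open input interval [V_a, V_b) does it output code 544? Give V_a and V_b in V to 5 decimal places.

LSB = 2.56/2^11 = 1.250 mV.
V_a = V_low + 544·LSB = 0.68 V; V_b = V_low + 545·LSB = 0.68125 V.

[0.68000 V, 0.68125 V)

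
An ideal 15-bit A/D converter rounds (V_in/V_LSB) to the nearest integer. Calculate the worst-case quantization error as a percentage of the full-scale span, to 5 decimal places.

Rounding → worst-case error = ½ LSB = V_FS/2^16, so 100/65536 = 0.00152588 % of full scale.

0.00153 %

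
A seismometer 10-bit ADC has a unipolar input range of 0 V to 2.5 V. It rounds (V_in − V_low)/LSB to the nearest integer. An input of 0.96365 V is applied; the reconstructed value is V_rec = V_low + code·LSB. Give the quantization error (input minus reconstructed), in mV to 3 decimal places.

LSB = 2.5/2^10 = 2.441 mV.
(0.96365 − 0)/0.00244141 = 394.7110; round gives code 395.
Reconstructed: 0.96435547 V.
V_in − V_rec = -0.000705469 V = -0.705 mV.

-0.705 mV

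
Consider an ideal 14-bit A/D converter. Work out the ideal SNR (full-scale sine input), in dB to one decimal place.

SNR ≈ 6.02·N + 1.76 dB = 6.02·14 + 1.76 = 86.04 dB.

86.0 dB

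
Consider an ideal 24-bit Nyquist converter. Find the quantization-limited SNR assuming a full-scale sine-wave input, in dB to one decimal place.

146.2 dB

SNR ≈ 6.02·N + 1.76 dB = 6.02·24 + 1.76 = 146.24 dB.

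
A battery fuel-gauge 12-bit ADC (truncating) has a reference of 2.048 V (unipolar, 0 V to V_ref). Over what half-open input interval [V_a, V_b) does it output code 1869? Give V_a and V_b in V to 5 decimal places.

LSB = 2.048/2^12 = 0.500 mV.
V_a = V_low + 1869·LSB = 0.9345 V; V_b = V_low + 1870·LSB = 0.935 V.

[0.93450 V, 0.93500 V)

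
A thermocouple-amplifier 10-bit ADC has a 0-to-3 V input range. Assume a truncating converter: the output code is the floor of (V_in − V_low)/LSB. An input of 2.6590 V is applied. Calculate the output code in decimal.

With 1024 levels over 3 V, one step is 2.930 mV.
Input sits at 907.605 steps above V_low.
⌊·⌋(907.605) = 907.

code 907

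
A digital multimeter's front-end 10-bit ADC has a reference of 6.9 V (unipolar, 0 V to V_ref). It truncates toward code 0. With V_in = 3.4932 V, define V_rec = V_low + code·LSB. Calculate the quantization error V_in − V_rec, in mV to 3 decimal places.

2.770 mV

Step size: 6.9 V ÷ 2^10 = 6.738 mV.
Scaled input = 518.4111 LSBs, so code = 518.
V_rec = 0 + 518·0.00673828 = 3.4904297 V.
Error = 3.4932 − 3.4904297 = 0.00277031 V = 2.770 mV.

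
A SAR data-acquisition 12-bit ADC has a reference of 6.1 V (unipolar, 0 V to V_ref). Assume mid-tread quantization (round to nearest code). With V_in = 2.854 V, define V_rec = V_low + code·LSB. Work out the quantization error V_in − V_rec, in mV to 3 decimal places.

0.582 mV

Step size: 6.1 V ÷ 2^12 = 1.489 mV.
(2.854 − 0)/0.00148926 = 1916.3908; round gives code 1916.
Code 1916 maps back to 0 + 1916×0.00148926 V = 2.853418 V.
V_in − V_rec = 0.000582031 V = 0.582 mV.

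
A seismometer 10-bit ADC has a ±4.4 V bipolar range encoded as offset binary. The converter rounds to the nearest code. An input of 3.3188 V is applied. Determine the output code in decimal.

Full-scale span = 8.8 V; LSB = 8.8/2^10 = 8.594 mV.
Input sits at 898.188 steps above V_low.
So the output code is 898.

code 898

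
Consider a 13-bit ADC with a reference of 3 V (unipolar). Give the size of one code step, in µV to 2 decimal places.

Full-scale span = 3 V.
LSB = 3 / 2^13 = 3 / 8192 = 0.000366211 V = 366.21 µV.

366.21 µV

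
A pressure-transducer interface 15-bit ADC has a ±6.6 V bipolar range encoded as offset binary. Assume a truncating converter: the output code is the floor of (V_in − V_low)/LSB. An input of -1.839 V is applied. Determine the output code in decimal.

code 11818

Full-scale span = 13.2 V; LSB = 13.2/2^15 = 402.83 µV.
(V_in − V_low)/LSB = (-1.839 − (−6.6)) / 0.000402832 = 11818.822.
⌊·⌋(11818.822) = 11818.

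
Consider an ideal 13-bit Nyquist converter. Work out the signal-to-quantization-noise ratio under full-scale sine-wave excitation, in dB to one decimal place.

80.0 dB

SNR ≈ 6.02·N + 1.76 dB = 6.02·13 + 1.76 = 80.02 dB.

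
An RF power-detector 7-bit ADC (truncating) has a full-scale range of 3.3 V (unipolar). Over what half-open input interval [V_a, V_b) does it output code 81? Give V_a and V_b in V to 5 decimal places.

LSB = 3.3/2^7 = 25.781 mV.
V_a = V_low + 81·LSB = 2.08828 V; V_b = V_low + 82·LSB = 2.11406 V.

[2.08828 V, 2.11406 V)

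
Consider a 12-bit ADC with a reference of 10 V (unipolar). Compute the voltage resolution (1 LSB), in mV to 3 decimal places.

2.441 mV

Full-scale span = 10 V.
LSB = 10 / 2^12 = 10 / 4096 = 0.00244141 V = 2.441 mV.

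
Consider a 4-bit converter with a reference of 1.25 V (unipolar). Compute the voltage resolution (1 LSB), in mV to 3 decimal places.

Full-scale span = 1.25 V.
LSB = 1.25 / 2^4 = 1.25 / 16 = 0.078125 V = 78.125 mV.

78.125 mV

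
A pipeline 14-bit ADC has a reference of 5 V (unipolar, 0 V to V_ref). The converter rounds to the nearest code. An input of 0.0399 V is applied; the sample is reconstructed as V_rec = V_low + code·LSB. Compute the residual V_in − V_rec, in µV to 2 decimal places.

LSB = 5/2^14 = 305.18 µV.
Scaled input = 130.7443 LSBs, so code = 131.
Reconstructed: 0.039978027 V.
V_in − V_rec = -7.80273e-05 V = -78.03 µV.

-78.03 µV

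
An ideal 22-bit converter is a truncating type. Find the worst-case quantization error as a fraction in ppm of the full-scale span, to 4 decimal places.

Truncating → worst-case error = 1 LSB = V_FS/2^22, so 1e+06/4194304 = 0.238419 ppm of full scale.

0.2384 ppm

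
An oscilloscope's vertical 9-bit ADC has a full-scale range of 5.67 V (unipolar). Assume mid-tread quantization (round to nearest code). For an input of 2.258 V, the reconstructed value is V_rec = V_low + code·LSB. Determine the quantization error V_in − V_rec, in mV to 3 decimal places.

-1.141 mV

LSB = 5.67/2^9 = 11.074 mV.
(V_in − V_low)/LSB = (2.258 − 0)/0.0110742 = 203.8970 → code 204 (round).
Reconstructed: 2.2591406 V.
Difference: -0.00114062 V → -1.141 mV.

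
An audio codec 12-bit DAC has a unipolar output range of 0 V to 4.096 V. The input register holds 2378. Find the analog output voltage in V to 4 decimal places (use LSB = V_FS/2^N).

2.3780 V

LSB = 4.096 V / 2^12 = 1.000 mV.
V_out = 0 + 2378 × 0.001 V = 2.378 V.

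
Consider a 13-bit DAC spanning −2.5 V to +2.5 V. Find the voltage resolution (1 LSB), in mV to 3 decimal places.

Full-scale span = 5 V.
LSB = 5 / 2^13 = 5 / 8192 = 0.000610352 V = 0.610 mV.

0.610 mV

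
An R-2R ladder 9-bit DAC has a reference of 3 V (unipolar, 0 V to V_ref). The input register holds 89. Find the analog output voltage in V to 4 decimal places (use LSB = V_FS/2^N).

LSB = 3 V / 2^9 = 5.859 mV.
V_out = 0 + 89 × 0.00585938 V = 0.521484 V.

0.5215 V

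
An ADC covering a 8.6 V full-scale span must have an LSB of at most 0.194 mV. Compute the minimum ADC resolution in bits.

16 bits

Number of steps required ≥ 8.6 V / 0.194 mV = 44329.90.
Need 2^N ≥ 44329.90; 2^15 = 32768, 2^16 = 65536.
Minimum N = 16.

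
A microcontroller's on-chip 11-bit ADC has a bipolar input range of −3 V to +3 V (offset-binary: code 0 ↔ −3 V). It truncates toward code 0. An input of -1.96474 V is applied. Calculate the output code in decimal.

code 353

LSB = 6 V / 2048 = 2.930 mV.
(V_in − V_low)/LSB = (-1.96474 − (−3)) / 0.00292969 = 353.369.
⌊·⌋(353.369) = 353.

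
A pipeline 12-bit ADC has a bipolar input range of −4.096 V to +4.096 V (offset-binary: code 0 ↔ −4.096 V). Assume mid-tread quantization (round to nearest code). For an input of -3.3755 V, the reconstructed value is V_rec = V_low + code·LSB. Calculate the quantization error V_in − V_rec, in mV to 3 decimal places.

0.500 mV

Step size: 8.192 V ÷ 2^12 = 2.000 mV.
(-3.3755 − (−4.096))/0.002 = 360.2500; round gives code 360.
Code 360 maps back to (−4.096) + 360×0.002 V = -3.376 V.
V_in − V_rec = 0.0005 V = 0.500 mV.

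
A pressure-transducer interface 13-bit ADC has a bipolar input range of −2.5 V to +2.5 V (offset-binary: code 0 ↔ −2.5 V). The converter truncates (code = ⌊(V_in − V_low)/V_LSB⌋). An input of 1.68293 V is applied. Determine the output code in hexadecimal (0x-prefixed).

Full-scale span = 5 V; LSB = 5/2^13 = 0.610 mV.
Input sits at 6853.313 steps above V_low.
So the output code is 6853.
In hexadecimal (0x-prefixed): 0x1AC5.

code 0x1AC5 (decimal 6853)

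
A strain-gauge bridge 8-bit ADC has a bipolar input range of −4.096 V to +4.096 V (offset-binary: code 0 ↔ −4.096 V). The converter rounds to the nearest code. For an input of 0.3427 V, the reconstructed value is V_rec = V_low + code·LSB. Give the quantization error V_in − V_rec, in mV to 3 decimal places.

-9.300 mV

Step size: 8.192 V ÷ 2^8 = 32.000 mV.
(0.3427 − (−4.096))/0.032 = 138.7094; round gives code 139.
Reconstructed: 0.352 V.
Error = 0.3427 − 0.352 = -0.0093 V = -9.300 mV.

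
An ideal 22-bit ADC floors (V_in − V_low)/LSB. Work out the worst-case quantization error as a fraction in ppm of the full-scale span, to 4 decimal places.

0.2384 ppm

Truncating → worst-case error = 1 LSB = V_FS/2^22, so 1e+06/4194304 = 0.238419 ppm of full scale.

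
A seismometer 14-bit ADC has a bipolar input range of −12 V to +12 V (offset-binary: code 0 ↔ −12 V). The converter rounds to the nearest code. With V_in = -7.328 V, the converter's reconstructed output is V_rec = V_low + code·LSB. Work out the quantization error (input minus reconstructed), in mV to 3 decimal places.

0.613 mV

Step size: 24 V ÷ 2^14 = 1.465 mV.
(-7.328 − (−12))/0.00146484 = 3189.4187; round gives code 3189.
Code 3189 maps back to (−12) + 3189×0.00146484 V = -7.3286133 V.
Error = -7.328 − (−7.3286133) = 0.000613281 V = 0.613 mV.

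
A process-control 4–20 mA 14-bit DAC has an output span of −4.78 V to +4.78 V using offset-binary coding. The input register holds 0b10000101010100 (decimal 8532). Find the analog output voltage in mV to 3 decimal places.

198.389 mV

LSB = 9.56 V / 2^14 = 0.583 mV.
Code 0b10000101010100 = 8532 decimal.
V_out = (−4.78) + 8532 × 0.000583496 V = 0.198389 V.
= 198.389 mV.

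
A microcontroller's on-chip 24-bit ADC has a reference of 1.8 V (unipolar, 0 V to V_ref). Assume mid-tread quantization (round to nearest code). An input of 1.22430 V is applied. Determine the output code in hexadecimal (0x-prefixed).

LSB = 1.8 V / 16777216 = 0.11 µV.
(V_in − V_low)/LSB = (1.22430 − 0) / 1.07288e-07 = 11411303.083.
So the output code is 11411303.
In hexadecimal (0x-prefixed): 0xAE1F67.

code 0xAE1F67 (decimal 11411303)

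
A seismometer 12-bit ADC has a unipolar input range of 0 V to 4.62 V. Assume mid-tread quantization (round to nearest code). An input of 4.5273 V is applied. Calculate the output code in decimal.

LSB = 4.62 V / 4096 = 1.128 mV.
(4.5273 − 0) / 0.00112793 = 4013.814 LSBs.
round(4013.814) = 4014.

code 4014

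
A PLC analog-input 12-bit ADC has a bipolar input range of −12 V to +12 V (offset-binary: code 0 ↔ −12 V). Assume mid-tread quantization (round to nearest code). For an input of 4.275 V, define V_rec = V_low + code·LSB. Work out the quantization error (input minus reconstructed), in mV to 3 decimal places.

LSB = 24/2^12 = 5.859 mV.
Scaled input = 2777.6000 LSBs, so code = 2778.
Reconstructed: 4.2773438 V.
Error = 4.275 − 4.2773438 = -0.00234375 V = -2.344 mV.

-2.344 mV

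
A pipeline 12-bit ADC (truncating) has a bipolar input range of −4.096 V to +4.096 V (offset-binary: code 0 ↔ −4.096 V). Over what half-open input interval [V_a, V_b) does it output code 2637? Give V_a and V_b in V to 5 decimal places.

LSB = 8.192/2^12 = 2.000 mV.
V_a = V_low + 2637·LSB = 1.178 V; V_b = V_low + 2638·LSB = 1.18 V.

[1.17800 V, 1.18000 V)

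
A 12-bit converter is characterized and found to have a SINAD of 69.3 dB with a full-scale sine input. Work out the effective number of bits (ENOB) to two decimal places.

11.22 bits

ENOB = (SINAD − 1.76) / 6.02 = (69.3 − 1.76)/6.02 = 11.219.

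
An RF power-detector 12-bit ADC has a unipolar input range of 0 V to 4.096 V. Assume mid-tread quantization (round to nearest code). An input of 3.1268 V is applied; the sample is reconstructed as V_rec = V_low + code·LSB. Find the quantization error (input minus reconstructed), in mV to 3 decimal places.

LSB = 4.096/2^12 = 1.000 mV.
Scaled input = 3126.8000 LSBs, so code = 3127.
Reconstructed: 3.127 V.
Difference: -0.0002 V → -0.200 mV.

-0.200 mV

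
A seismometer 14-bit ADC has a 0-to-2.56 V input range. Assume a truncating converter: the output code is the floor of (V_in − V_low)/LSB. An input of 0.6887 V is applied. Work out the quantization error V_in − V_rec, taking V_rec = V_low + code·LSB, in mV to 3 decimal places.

LSB = 2.56/2^14 = 156.25 µV.
(0.6887 − 0)/0.00015625 = 4407.6800; ⌊·⌋ gives code 4407.
V_rec = 0 + 4407·0.00015625 = 0.68859375 V.
Error = 0.6887 − 0.68859375 = 0.00010625 V = 0.106 mV.

0.106 mV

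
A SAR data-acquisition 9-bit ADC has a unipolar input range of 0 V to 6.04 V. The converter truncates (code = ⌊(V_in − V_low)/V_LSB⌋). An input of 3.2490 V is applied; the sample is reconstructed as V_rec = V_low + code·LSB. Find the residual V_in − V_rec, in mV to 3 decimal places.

LSB = 6.04/2^9 = 11.797 mV.
(3.2490 − 0)/0.0117969 = 275.4119; ⌊·⌋ gives code 275.
Reconstructed: 3.2441406 V.
Error = 3.2490 − 3.2441406 = 0.00485937 V = 4.859 mV.

4.859 mV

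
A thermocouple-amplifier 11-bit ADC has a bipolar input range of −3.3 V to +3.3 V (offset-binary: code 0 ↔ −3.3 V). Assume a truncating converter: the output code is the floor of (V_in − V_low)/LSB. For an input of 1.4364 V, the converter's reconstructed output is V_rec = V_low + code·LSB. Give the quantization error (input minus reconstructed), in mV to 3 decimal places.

2.318 mV

Step size: 6.6 V ÷ 2^11 = 3.223 mV.
Scaled input = 1469.7193 LSBs, so code = 1469.
Code 1469 maps back to (−3.3) + 1469×0.00322266 V = 1.434082 V.
Error = 1.4364 − 1.434082 = 0.00231797 V = 2.318 mV.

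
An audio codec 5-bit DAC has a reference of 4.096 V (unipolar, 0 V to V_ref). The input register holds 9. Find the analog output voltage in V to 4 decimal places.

LSB = 4.096 V / 2^5 = 128.000 mV.
V_out = 0 + 9 × 0.128 V = 1.152 V.

1.1520 V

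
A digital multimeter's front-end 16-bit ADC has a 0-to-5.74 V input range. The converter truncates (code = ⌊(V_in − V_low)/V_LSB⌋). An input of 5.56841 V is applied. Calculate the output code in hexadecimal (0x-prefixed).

With 65536 levels over 5.74 V, one step is 87.59 µV.
(V_in − V_low)/LSB = (5.56841 − 0) / 8.75854e-05 = 63576.885.
⌊·⌋(63576.885) = 63576.
In hexadecimal (0x-prefixed): 0xF858.

code 0xF858 (decimal 63576)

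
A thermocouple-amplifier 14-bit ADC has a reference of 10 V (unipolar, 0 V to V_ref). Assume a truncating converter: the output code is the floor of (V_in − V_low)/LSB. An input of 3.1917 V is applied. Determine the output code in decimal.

code 5229

LSB = 10 V / 16384 = 0.610 mV.
Input sits at 5229.281 steps above V_low.
Floor → code 5229.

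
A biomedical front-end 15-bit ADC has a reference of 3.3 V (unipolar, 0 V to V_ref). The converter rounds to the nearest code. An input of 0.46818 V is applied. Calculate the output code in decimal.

Full-scale span = 3.3 V; LSB = 3.3/2^15 = 100.71 µV.
(V_in − V_low)/LSB = (0.46818 − 0) / 0.000100708 = 4648.886.
Round → code 4649.

code 4649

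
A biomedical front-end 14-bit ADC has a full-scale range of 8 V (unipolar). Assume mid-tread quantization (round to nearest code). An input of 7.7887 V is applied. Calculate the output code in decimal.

code 15951

Full-scale span = 8 V; LSB = 8/2^14 = 488.28 µV.
(7.7887 − 0) / 0.000488281 = 15951.258 LSBs.
round(15951.258) = 15951.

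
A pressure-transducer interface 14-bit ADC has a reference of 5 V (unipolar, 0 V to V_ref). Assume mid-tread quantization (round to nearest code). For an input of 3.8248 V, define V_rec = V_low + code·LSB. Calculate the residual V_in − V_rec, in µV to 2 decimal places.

Step size: 5 V ÷ 2^14 = 305.18 µV.
Scaled input = 12533.1046 LSBs, so code = 12533.
V_rec = 0 + 12533·0.000305176 = 3.8247681 V.
Error = 3.8248 − 3.8247681 = 3.19336e-05 V = 31.93 µV.

31.93 µV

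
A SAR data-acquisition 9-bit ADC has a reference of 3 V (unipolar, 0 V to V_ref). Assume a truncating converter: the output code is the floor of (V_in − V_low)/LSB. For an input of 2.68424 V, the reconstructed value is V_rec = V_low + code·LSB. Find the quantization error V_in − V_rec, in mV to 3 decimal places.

0.646 mV

LSB = 3/2^9 = 5.859 mV.
(2.68424 − 0)/0.00585938 = 458.1103; ⌊·⌋ gives code 458.
V_rec = 0 + 458·0.00585938 = 2.6835938 V.
Difference: 0.00064625 V → 0.646 mV.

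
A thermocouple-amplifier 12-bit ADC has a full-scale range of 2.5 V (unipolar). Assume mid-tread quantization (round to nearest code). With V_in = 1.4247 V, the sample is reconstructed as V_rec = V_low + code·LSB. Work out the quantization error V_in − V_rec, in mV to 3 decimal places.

One LSB is 2.5 V / 4096 = 0.610 mV.
Scaled input = 2334.2285 LSBs, so code = 2334.
Reconstructed: 1.4245605 V.
V_in − V_rec = 0.000139453 V = 0.139 mV.

0.139 mV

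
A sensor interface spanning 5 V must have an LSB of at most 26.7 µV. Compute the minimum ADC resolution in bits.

Number of steps required ≥ 5 V / 26.7 µV = 187265.92.
Need 2^N ≥ 187265.92; 2^17 = 131072, 2^18 = 262144.
Minimum N = 18.

18 bits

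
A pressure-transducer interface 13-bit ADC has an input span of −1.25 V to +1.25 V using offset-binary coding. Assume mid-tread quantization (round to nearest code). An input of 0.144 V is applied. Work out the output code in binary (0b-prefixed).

code 0b1000111011000 (decimal 4568)

With 8192 levels over 2.5 V, one step is 305.18 µV.
(V_in − V_low)/LSB = (0.144 − (−1.25)) / 0.000305176 = 4567.859.
So the output code is 4568.
In binary (0b-prefixed): 0b1000111011000.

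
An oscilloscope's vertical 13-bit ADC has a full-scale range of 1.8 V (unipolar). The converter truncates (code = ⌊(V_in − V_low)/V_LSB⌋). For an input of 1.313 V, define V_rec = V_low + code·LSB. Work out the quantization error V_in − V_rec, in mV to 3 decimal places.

Step size: 1.8 V ÷ 2^13 = 219.73 µV.
Scaled input = 5975.6089 LSBs, so code = 5975.
Reconstructed: 1.3128662 V.
Difference: 0.000133789 V → 0.134 mV.

0.134 mV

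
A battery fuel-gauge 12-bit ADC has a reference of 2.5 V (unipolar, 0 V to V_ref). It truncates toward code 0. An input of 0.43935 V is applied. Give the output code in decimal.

code 719

Full-scale span = 2.5 V; LSB = 2.5/2^12 = 0.610 mV.
Input sits at 719.831 steps above V_low.
⌊·⌋(719.831) = 719.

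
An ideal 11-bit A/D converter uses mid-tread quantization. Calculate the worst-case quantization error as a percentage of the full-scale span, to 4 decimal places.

0.0244 %

Rounding → worst-case error = ½ LSB = V_FS/2^12, so 100/4096 = 0.0244141 % of full scale.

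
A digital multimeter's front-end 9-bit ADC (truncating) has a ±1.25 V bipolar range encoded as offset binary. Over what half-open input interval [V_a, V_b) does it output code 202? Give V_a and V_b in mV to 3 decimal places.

LSB = 2.5/2^9 = 4.883 mV.
V_a = V_low + 202·LSB = -0.263672 V; V_b = V_low + 203·LSB = -0.258789 V.

[-263.672 mV, -258.789 mV)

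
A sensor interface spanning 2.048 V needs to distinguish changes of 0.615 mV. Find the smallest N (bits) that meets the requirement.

Number of steps required ≥ 2.048 V / 0.615 mV = 3330.08.
Need 2^N ≥ 3330.08; 2^11 = 2048, 2^12 = 4096.
Minimum N = 12.

12 bits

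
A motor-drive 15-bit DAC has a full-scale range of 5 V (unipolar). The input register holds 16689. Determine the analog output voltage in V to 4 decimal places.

2.5465 V

LSB = 5 V / 2^15 = 152.59 µV.
V_out = 0 + 16689 × 0.000152588 V = 2.54654 V.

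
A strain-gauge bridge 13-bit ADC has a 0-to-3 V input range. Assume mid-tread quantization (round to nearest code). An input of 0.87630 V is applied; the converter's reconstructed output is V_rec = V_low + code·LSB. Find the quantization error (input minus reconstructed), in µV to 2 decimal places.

One LSB is 3 V / 8192 = 366.21 µV.
Scaled input = 2392.8832 LSBs, so code = 2393.
Code 2393 maps back to 0 + 2393×0.000366211 V = 0.87634277 V.
V_in − V_rec = -4.27734e-05 V = -42.77 µV.

-42.77 µV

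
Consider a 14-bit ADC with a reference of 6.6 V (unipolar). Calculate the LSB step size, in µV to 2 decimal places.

Full-scale span = 6.6 V.
LSB = 6.6 / 2^14 = 6.6 / 16384 = 0.000402832 V = 402.83 µV.

402.83 µV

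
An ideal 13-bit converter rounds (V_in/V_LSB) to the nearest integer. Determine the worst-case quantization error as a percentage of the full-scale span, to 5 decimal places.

0.00610 %

Rounding → worst-case error = ½ LSB = V_FS/2^14, so 100/16384 = 0.00610352 % of full scale.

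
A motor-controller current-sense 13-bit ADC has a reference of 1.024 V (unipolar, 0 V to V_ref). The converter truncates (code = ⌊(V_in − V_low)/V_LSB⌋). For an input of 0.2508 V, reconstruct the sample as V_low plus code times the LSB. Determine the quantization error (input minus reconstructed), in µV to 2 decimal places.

50.00 µV

LSB = 1.024/2^13 = 125.00 µV.
Scaled input = 2006.4000 LSBs, so code = 2006.
V_rec = 0 + 2006·0.000125 = 0.25075 V.
V_in − V_rec = 5e-05 V = 50.00 µV.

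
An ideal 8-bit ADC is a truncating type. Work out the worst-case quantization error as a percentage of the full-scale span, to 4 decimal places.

0.3906 %

Truncating → worst-case error = 1 LSB = V_FS/2^8, so 100/256 = 0.390625 % of full scale.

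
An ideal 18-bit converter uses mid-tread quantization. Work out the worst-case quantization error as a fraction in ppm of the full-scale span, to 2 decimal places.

Rounding → worst-case error = ½ LSB = V_FS/2^19, so 1e+06/524288 = 1.90735 ppm of full scale.

1.91 ppm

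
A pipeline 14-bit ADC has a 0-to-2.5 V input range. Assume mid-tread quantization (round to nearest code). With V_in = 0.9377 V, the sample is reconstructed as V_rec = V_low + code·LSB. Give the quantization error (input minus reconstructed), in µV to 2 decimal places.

Step size: 2.5 V ÷ 2^14 = 152.59 µV.
(V_in − V_low)/LSB = (0.9377 − 0)/0.000152588 = 6145.3107 → code 6145 (round).
V_rec = 0 + 6145·0.000152588 = 0.93765259 V.
V_in − V_rec = 4.74121e-05 V = 47.41 µV.

47.41 µV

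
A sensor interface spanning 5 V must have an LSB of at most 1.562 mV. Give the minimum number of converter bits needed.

Number of steps required ≥ 5 V / 1.562 mV = 3201.02.
Need 2^N ≥ 3201.02; 2^11 = 2048, 2^12 = 4096.
Minimum N = 12.

12 bits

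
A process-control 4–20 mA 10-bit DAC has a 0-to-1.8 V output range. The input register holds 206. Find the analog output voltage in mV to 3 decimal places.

LSB = 1.8 V / 2^10 = 1.758 mV.
V_out = 0 + 206 × 0.00175781 V = 0.362109 V.
= 362.109 mV.

362.109 mV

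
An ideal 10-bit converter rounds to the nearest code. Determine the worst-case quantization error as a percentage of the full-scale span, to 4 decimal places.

Rounding → worst-case error = ½ LSB = V_FS/2^11, so 100/2048 = 0.0488281 % of full scale.

0.0488 %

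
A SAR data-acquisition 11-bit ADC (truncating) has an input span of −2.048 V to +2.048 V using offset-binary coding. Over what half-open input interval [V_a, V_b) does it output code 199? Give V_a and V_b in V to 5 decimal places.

[-1.65000 V, -1.64800 V)

LSB = 4.096/2^11 = 2.000 mV.
V_a = V_low + 199·LSB = -1.65 V; V_b = V_low + 200·LSB = -1.648 V.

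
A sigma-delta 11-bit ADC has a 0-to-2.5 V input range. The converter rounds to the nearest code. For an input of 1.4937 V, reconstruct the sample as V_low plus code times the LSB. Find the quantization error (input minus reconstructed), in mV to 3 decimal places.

-0.441 mV

One LSB is 2.5 V / 2048 = 1.221 mV.
(V_in − V_low)/LSB = (1.4937 − 0)/0.0012207 = 1223.6390 → code 1224 (round).
Code 1224 maps back to 0 + 1224×0.0012207 V = 1.4941406 V.
Error = 1.4937 − 1.4941406 = -0.000440625 V = -0.441 mV.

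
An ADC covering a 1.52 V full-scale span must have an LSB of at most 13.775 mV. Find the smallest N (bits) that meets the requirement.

7 bits

Number of steps required ≥ 1.52 V / 13.775 mV = 110.34.
Need 2^N ≥ 110.34; 2^6 = 64, 2^7 = 128.
Minimum N = 7.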